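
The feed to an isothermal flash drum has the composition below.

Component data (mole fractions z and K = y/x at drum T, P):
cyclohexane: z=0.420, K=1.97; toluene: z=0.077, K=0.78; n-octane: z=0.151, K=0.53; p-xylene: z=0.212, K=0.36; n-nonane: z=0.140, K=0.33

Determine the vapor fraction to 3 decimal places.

ψ = 0.164

Material balance + equilibrium reduce to Σ zᵢ(Kᵢ−1)/(1+ψ(Kᵢ−1)) = 0.
g(0) = ΣzᵢKᵢ − 1 = 0.090 and g(1) = 1 − Σzᵢ/Kᵢ = -0.610, so a root lies in (0, 1).
Newton–Raphson from ψ = 0.39:
  ψ = 0.390: g = -0.1176, g' = -0.532 → ψ = 0.169
  ψ = 0.169: g = -0.0025, g' = -0.524 → ψ = 0.164
Converged at ψ = 0.164.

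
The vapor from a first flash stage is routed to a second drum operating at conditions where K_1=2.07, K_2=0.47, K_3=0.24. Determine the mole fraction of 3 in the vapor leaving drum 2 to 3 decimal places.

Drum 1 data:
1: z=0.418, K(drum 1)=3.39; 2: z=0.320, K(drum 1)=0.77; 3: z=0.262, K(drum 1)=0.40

Drum 1:
Rachford–Rice: g(ψ₁) = Σ zᵢ(Kᵢ−1)/(1+ψ₁(Kᵢ−1)) = 0.
g(0) = ΣzᵢKᵢ − 1 = 0.768 and g(1) = 1 − Σzᵢ/Kᵢ = -0.194, so a root lies in (0, 1).
Newton–Raphson from ψ₁ = 0.5:
  ψ₁ = 0.500: g = 0.1474, g' = -0.710 → ψ₁ = 0.708
  ψ₁ = 0.708: g = 0.0101, g' = -0.639 → ψ₁ = 0.723
Converged at ψ₁ = 0.723.
Drum-1 compositions:
  1: x = 0.153, y = 0.519
  2: x = 0.384, y = 0.296
  3: x = 0.463, y = 0.185
Drum-2 feed = drum-1 vapor: z₂ = (0.5192, 0.2956, 0.1852).
Drum 2:
Newton–Raphson from ψ₂ = 0.34:
  ψ₂ = 0.340: g = 0.0265, g' = -0.638 → ψ₂ = 0.382
  ψ₂ = 0.382: g = -0.0001, g' = -0.642 → ψ₂ = 0.381
Converged at ψ₂ = 0.381.
  1: x = 0.369, y = 0.763
  2: x = 0.370, y = 0.174
  3: x = 0.261, y = 0.063

y_3 (drum 2) = 0.063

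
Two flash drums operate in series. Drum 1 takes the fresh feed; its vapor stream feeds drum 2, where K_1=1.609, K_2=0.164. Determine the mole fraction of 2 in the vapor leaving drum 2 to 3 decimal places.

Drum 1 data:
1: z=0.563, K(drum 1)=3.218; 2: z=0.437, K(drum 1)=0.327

Drum 1:
Let ψ₁ = V/F and solve Σ zᵢ(Kᵢ−1)/(1+ψ₁(Kᵢ−1)) = 0.
g(0) = ΣzᵢKᵢ − 1 = 0.955 and g(1) = 1 − Σzᵢ/Kᵢ = -0.511, so a root lies in (0, 1).
Binary case is linear: z₁(K₁−1)(1+ψ₁(K₂−1)) + z₂(K₂−1)(1+ψ₁(K₁−1)) = 0
⇒ ψ₁ = [z₁(K₁−1)+z₂(K₂−1)] / [−(K₁−1)(K₂−1)] = 0.9546/1.4927 = 0.640
Drum-1 compositions:
  1: x = 0.233, y = 0.749
  2: x = 0.767, y = 0.251
Drum-2 feed = drum-1 vapor: z₂ = (0.7491, 0.2509).
Drum 2:
Let ψ₂ = V/F and solve Σ zᵢ(Kᵢ−1)/(1+ψ₂(Kᵢ−1)) = 0.
g(0) = ΣzᵢKᵢ − 1 = 0.246 and g(1) = 1 − Σzᵢ/Kᵢ = -0.995, so a root lies in (0, 1).
Newton–Raphson from ψ₂ = 0.5:
  ψ₂ = 0.500: g = -0.0106, g' = -0.681 → ψ₂ = 0.484
Converged at ψ₂ = 0.484.
  1: x = 0.579, y = 0.931
  2: x = 0.421, y = 0.069

y_2 (drum 2) = 0.069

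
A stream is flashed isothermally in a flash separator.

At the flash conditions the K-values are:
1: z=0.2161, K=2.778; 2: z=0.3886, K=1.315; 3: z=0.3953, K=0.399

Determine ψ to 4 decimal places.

Material balance + equilibrium reduce to Σ zᵢ(Kᵢ−1)/(1+ψ(Kᵢ−1)) = 0.
Check two-phase: ΣzᵢKᵢ = 1.2691 > 1 and Σzᵢ/Kᵢ = 1.3640 > 1, so g(0) = 0.2691 > 0 and g(1) = -0.3640 < 0.
Newton–Raphson from ψ = 0.5:
  ψ = 0.5000: g = -0.03048, g' = -0.5120 → ψ = 0.4405
  ψ = 0.4405: g = -0.00014, g' = -0.5087 → ψ = 0.4402
Converged at ψ = 0.4402.

ψ = 0.4402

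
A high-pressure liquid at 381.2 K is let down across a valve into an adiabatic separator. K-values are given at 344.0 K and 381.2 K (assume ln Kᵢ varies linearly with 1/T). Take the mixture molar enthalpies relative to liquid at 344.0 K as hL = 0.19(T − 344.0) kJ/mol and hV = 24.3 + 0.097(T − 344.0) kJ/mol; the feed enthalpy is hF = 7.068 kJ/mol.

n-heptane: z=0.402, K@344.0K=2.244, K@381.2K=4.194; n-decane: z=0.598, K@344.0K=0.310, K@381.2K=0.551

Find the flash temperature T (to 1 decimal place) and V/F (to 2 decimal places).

T = 351.5 K, V/F = 0.24

Adiabatic flash: solve Rachford–Rice at each trial T, then check hF = ψ·hV(T) + (1−ψ)·hL(T).
  T = 344.0 K: K = (2.244, 0.310), RR gives ψ = 0.102, H_out = 2.476 kJ/mol
  T = 381.2 K: K = (4.194, 0.551), RR gives ψ = 0.708, H_out = 21.825 kJ/mol
  T = 362.6 K: K = (3.117, 0.419), RR gives ψ = 0.410, H_out = 12.788 kJ/mol
  T = 353.3 K: K = (2.656, 0.362), RR gives ψ = 0.269, H_out = 8.073 kJ/mol
  T = 348.6 K: K = (2.442, 0.335), RR gives ψ = 0.190, H_out = 5.407 kJ/mol
  T = 351.0 K: K = (2.550, 0.349), RR gives ψ = 0.231, H_out = 6.802 kJ/mol
Linear interpolation between T = 351.0 (H_out = 6.802) and T = 353.3 (H_out = 8.073) on hF = 7.068 gives T ≈ 351.5 K, at which ψ = 0.24.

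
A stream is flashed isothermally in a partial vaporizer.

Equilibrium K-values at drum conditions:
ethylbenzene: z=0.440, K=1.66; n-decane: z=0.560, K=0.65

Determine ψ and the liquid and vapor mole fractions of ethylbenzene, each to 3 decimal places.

Newton iteration, ψ⁰ = 0.39:
  ψ = 0.390: g = 0.0040, g' = -0.213 → ψ = 0.409
Converged at ψ = 0.409.
Compositions from xᵢ = zᵢ/(1+ψ(Kᵢ−1)), yᵢ = Kᵢxᵢ:
  ethylbenzene: x = 0.347, y = 0.575
  n-decane: x = 0.653, y = 0.425

ψ = 0.409, x_ethylbenzene = 0.347, y_ethylbenzene = 0.575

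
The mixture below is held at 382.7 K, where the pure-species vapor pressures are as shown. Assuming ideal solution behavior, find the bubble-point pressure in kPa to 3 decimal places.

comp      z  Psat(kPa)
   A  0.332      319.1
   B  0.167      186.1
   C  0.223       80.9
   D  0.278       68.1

At the bubble point ψ → 0, so ΣzᵢKᵢ = 1 with Kᵢ = Pᵢˢᵃᵗ/P ⇒ P = ΣzᵢPᵢˢᵃᵗ.
P = 0.332·319.1 + 0.167·186.1 + 0.223·80.9 + 0.278·68.1 = 173.992 kPa

Pbub = 173.992 kPa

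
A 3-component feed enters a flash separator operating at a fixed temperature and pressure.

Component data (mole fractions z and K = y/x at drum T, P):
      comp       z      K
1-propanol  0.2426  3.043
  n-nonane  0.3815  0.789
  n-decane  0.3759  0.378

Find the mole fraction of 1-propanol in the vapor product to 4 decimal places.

Material balance + equilibrium reduce to Σ zᵢ(Kᵢ−1)/(1+ψ(Kᵢ−1)) = 0.
Feasibility: ΣzᵢKᵢ = 1.1813, Σzᵢ/Kᵢ = 1.5577 — both > 1, two phases present.
Newton iteration, ψ⁰ = 0.31:
  ψ = 0.3100: g = -0.07234, g' = -0.6222 → ψ = 0.1937
  ψ = 0.1937: g = 0.00532, g' = -0.7262 → ψ = 0.2011
Converged at ψ = 0.2011.
Compositions from xᵢ = zᵢ/(1+ψ(Kᵢ−1)), yᵢ = Kᵢxᵢ:
  1-propanol: x = 0.1720, y = 0.5233
  n-nonane: x = 0.3984, y = 0.3143
  n-decane: x = 0.4296, y = 0.1624

y_1-propanol = 0.5233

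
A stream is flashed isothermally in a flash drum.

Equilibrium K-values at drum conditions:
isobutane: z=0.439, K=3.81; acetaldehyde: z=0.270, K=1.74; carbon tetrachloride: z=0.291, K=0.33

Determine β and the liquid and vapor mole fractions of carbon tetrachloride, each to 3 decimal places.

β = 0.881, x_carbon tetrachloride = 0.710, y_carbon tetrachloride = 0.234

Iterate (Newton) starting at β = 0.66:
  β = 0.660: g = 0.2168, g' = -0.912 → β = 0.898
  β = 0.898: g = -0.0190, g' = -1.155 → β = 0.881
Converged at β = 0.881.
Compositions from xᵢ = zᵢ/(1+β(Kᵢ−1)), yᵢ = Kᵢxᵢ:
  isobutane: x = 0.126, y = 0.481
  acetaldehyde: x = 0.163, y = 0.284
  carbon tetrachloride: x = 0.710, y = 0.234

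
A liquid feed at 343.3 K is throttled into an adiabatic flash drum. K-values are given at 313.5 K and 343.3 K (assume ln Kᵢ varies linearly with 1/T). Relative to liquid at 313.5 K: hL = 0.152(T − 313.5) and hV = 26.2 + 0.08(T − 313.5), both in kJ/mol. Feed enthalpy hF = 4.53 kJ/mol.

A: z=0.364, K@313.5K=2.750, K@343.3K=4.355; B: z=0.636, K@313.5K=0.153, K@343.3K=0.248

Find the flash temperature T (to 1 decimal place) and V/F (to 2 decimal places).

Adiabatic flash: solve Rachford–Rice at each trial T, then check hF = ψ·hV(T) + (1−ψ)·hL(T).
  T = 313.5 K: K = (2.750, 0.153), RR gives ψ = 0.066, H_out = 1.738 kJ/mol
  T = 343.3 K: K = (4.355, 0.248), RR gives ψ = 0.294, H_out = 11.613 kJ/mol
  T = 328.4 K: K = (3.497, 0.197), RR gives ψ = 0.199, H_out = 7.254 kJ/mol
  T = 320.9 K: K = (3.107, 0.174), RR gives ψ = 0.139, H_out = 4.688 kJ/mol
  T = 317.2 K: K = (2.925, 0.163), RR gives ψ = 0.105, H_out = 3.277 kJ/mol
  T = 319.0 K: K = (3.013, 0.168), RR gives ψ = 0.122, H_out = 3.978 kJ/mol
Linear interpolation between T = 319.0 (H_out = 3.978) and T = 320.9 (H_out = 4.688) on hF = 4.53 gives T ≈ 320.5 K, at which ψ = 0.14.

T = 320.5 K, V/F = 0.14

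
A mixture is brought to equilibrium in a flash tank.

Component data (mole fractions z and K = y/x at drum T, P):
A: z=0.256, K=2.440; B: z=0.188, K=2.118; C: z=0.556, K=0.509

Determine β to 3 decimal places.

Material balance + equilibrium reduce to Σ zᵢ(Kᵢ−1)/(1+β(Kᵢ−1)) = 0.
g(0) = ΣzᵢKᵢ − 1 = 0.306 and g(1) = 1 − Σzᵢ/Kᵢ = -0.286, so a root lies in (0, 1).
Iterate (Newton) starting at β = 0.5:
  β = 0.500: g = -0.0127, g' = -0.512 → β = 0.475
Converged at β = 0.475.

β = 0.475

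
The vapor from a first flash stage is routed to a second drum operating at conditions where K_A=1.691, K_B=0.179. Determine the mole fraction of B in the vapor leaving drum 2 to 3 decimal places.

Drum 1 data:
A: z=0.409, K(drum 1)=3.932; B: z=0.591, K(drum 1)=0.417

y_B (drum 2) = 0.082

Drum 1:
Let ψ₁ = V/F and solve Σ zᵢ(Kᵢ−1)/(1+ψ₁(Kᵢ−1)) = 0.
g(0) = ΣzᵢKᵢ − 1 = 0.855 and g(1) = 1 − Σzᵢ/Kᵢ = -0.521, so a root lies in (0, 1).
Newton iteration, ψ₁⁰ = 0.4:
  ψ₁ = 0.400: g = 0.1026, g' = -1.086 → ψ₁ = 0.494
  ψ₁ = 0.494: g = 0.0055, g' = -0.982 → ψ₁ = 0.500
Converged at ψ₁ = 0.500.
Drum-1 compositions:
  A: x = 0.166, y = 0.652
  B: x = 0.834, y = 0.348
Drum-2 feed = drum-1 vapor: z₂ = (0.6522, 0.3478).
Drum 2:
Binary case is linear: z₁(K₁−1)(1+ψ₂(K₂−1)) + z₂(K₂−1)(1+ψ₂(K₁−1)) = 0
⇒ ψ₂ = [z₁(K₁−1)+z₂(K₂−1)] / [−(K₁−1)(K₂−1)] = 0.1651/0.5673 = 0.291
  A: x = 0.543, y = 0.918
  B: x = 0.457, y = 0.082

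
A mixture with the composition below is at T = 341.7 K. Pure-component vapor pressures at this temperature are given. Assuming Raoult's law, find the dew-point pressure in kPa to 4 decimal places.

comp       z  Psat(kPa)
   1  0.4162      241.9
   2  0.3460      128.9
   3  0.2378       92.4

Pdew = 143.2995 kPa

At the dew point ψ → 1, so Σzᵢ/Kᵢ = 1 with Kᵢ = Pᵢˢᵃᵗ/P ⇒ 1/P = Σzᵢ/Pᵢˢᵃᵗ.
1/P = 0.4162/241.9 + 0.3460/128.9 + 0.2378/92.4 = 0.0069784 ⇒ P = 143.2995 kPa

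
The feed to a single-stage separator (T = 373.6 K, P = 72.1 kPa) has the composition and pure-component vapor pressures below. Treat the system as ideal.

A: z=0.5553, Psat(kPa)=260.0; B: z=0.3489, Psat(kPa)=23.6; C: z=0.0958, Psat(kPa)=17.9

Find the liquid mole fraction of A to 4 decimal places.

Raoult's law: Kᵢ = Pᵢˢᵃᵗ/P = Pᵢˢᵃᵗ/72.1.
  K_A = 260.0/72.1 = 3.606103, K_B = 23.6/72.1 = 0.327323, K_C = 17.9/72.1 = 0.248266
Rachford–Rice: g(β) = Σ zᵢ(Kᵢ−1)/(1+β(Kᵢ−1)) = 0.
g(0) = ΣzᵢKᵢ − 1 = 1.1405 and g(1) = 1 − Σzᵢ/Kᵢ = -0.6058, so a root lies in (0, 1).
Iterate (Newton) starting at β = 0.64:
  β = 0.6400: g = -0.00847, g' = -1.2177 → β = 0.6330
Converged at β = 0.6330.
Compositions from xᵢ = zᵢ/(1+β(Kᵢ−1)), yᵢ = Kᵢxᵢ:
  A: x = 0.2096, y = 0.7557
  B: x = 0.6077, y = 0.1989
  C: x = 0.1828, y = 0.0454

x_A = 0.2096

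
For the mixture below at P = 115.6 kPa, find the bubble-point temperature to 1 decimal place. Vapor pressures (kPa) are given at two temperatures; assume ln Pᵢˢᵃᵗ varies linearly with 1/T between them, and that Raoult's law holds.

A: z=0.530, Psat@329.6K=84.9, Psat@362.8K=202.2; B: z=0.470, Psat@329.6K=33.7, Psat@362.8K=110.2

Bubble-point temperature: ΣzᵢPᵢˢᵃᵗ(T) = P. Interpolate ln Pᵢˢᵃᵗ = aᵢ + bᵢ/T.
  T = 329.6 K: ΣzᵢPᵢˢᵃᵗ = 60.84 kPa
  T = 362.8 K: ΣzᵢPᵢˢᵃᵗ = 158.96 kPa
  T = 346.2 K: ΣzᵢPᵢˢᵃᵗ = 100.37 kPa
  T = 354.5 K: ΣzᵢPᵢˢᵃᵗ = 126.92 kPa
  T = 350.4 K: ΣzᵢPᵢˢᵃᵗ = 113.16 kPa
  T = 352.4 K: ΣzᵢPᵢˢᵃᵗ = 119.71 kPa
  T = 351.4 K: ΣzᵢPᵢˢᵃᵗ = 116.40 kPa
Interpolating between 350.4 K and 351.4 K gives T ≈ 351.2 K.

T = 351.2 K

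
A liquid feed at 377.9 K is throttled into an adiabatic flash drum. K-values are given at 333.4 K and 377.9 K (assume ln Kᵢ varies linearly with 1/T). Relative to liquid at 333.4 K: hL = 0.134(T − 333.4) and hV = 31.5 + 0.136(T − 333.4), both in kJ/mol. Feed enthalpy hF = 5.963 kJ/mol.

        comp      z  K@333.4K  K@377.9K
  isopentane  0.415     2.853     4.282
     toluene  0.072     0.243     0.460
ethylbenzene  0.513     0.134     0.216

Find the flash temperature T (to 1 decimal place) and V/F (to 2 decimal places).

T = 335.2 K, V/F = 0.18

Adiabatic flash: solve Rachford–Rice at each trial T, then check hF = ψ·hV(T) + (1−ψ)·hL(T).
  T = 333.4 K: K = (2.853, 0.243, 0.134), RR gives ψ = 0.171, H_out = 5.384 kJ/mol
  T = 377.9 K: K = (4.282, 0.460, 0.216), RR gives ψ = 0.370, H_out = 17.650 kJ/mol
  T = 355.6 K: K = (3.538, 0.341, 0.173), RR gives ψ = 0.283, H_out = 11.911 kJ/mol
  T = 344.5 K: K = (3.188, 0.289, 0.153), RR gives ψ = 0.232, H_out = 8.802 kJ/mol
  T = 338.9 K: K = (3.017, 0.265, 0.143), RR gives ψ = 0.203, H_out = 7.125 kJ/mol
  T = 336.1 K: K = (2.933, 0.254, 0.138), RR gives ψ = 0.187, H_out = 6.252 kJ/mol
  T = 334.8 K: K = (2.894, 0.249, 0.136), RR gives ψ = 0.179, H_out = 5.837 kJ/mol
Linear interpolation between T = 334.8 (H_out = 5.837) and T = 336.1 (H_out = 6.252) on hF = 5.963 gives T ≈ 335.2 K, at which ψ = 0.18.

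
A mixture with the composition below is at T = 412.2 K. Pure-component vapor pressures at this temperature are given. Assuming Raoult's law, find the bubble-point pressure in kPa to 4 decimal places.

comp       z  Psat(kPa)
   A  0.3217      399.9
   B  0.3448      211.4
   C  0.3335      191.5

At the bubble point ψ → 0, so ΣzᵢKᵢ = 1 with Kᵢ = Pᵢˢᵃᵗ/P ⇒ P = ΣzᵢPᵢˢᵃᵗ.
P = 0.3217·399.9 + 0.3448·211.4 + 0.3335·191.5 = 265.4038 kPa

Pbub = 265.4038 kPa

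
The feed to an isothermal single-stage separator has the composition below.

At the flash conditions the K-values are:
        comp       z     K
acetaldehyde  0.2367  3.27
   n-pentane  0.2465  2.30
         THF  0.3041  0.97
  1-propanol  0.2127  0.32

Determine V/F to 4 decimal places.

V/F = 0.8287

Material balance + equilibrium reduce to Σ zᵢ(Kᵢ−1)/(1+V/F(Kᵢ−1)) = 0.
g(0) = ΣzᵢKᵢ − 1 = 0.7040 and g(1) = 1 − Σzᵢ/Kᵢ = -0.1578, so a root lies in (0, 1).
Newton iteration, V/F⁰ = 0.5:
  V/F = 0.5000: g = 0.21747, g' = -0.6467 → V/F = 0.8363
  V/F = 0.8363: g = -0.00578, g' = -0.7698 → V/F = 0.8288
  V/F = 0.8288: g = -0.00004, g' = -0.7601 → V/F = 0.8287
Converged at V/F = 0.8287.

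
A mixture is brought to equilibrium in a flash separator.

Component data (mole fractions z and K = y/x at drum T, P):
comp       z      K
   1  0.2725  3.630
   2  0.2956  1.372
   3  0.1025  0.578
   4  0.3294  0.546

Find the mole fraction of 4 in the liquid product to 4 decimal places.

Let β = V/F and solve Σ zᵢ(Kᵢ−1)/(1+β(Kᵢ−1)) = 0.
g(0) = ΣzᵢKᵢ − 1 = 0.6338 and g(1) = 1 − Σzᵢ/Kᵢ = -0.0712, so a root lies in (0, 1).
Newton iteration, β⁰ = 0.59:
  β = 0.5900: g = 0.10918, g' = -0.4760 → β = 0.8194
  β = 0.8194: g = 0.00719, g' = -0.4282 → β = 0.8362
Converged at β = 0.8362.
Compositions from xᵢ = zᵢ/(1+β(Kᵢ−1)), yᵢ = Kᵢxᵢ:
  1: x = 0.0852, y = 0.3092
  2: x = 0.2255, y = 0.3093
  3: x = 0.1584, y = 0.0915
  4: x = 0.5310, y = 0.2899

x_4 = 0.5310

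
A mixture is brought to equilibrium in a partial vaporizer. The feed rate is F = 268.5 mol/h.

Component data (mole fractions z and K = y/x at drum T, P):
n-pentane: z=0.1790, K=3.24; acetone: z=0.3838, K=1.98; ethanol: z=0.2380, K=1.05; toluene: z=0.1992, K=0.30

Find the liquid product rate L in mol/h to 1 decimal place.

L = 36.9 mol/h

Material balance + equilibrium reduce to Σ zᵢ(Kᵢ−1)/(1+V/F(Kᵢ−1)) = 0.
Check two-phase: ΣzᵢKᵢ = 1.6495 > 1 and Σzᵢ/Kᵢ = 1.1398 > 1, so g(0) = 0.6495 > 0 and g(1) = -0.1398 < 0.
Iterate (Newton) starting at V/F = 0.5:
  V/F = 0.5000: g = 0.23865, g' = -0.5975 → V/F = 0.8994
  V/F = 0.8994: g = -0.03217, g' = -0.9150 → V/F = 0.8643
  V/F = 0.8643: g = -0.00140, g' = -0.8384 → V/F = 0.8626
Converged at V/F = 0.8626.
Then V = V/F·F = 0.8626·268.5 = 231.6 mol/h and L = F − V = 36.9 mol/h.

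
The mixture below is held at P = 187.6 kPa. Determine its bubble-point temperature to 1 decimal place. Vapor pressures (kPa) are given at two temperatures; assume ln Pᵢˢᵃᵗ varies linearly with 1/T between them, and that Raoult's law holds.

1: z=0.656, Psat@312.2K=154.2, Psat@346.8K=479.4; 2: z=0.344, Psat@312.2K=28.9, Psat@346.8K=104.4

T = 327.1 K

Bubble-point temperature: ΣzᵢPᵢˢᵃᵗ(T) = P. Interpolate ln Pᵢˢᵃᵗ = aᵢ + bᵢ/T.
  T = 312.2 K: ΣzᵢPᵢˢᵃᵗ = 111.10 kPa
  T = 346.8 K: ΣzᵢPᵢˢᵃᵗ = 350.40 kPa
  T = 329.5 K: ΣzᵢPᵢˢᵃᵗ = 203.29 kPa
  T = 320.9 K: ΣzᵢPᵢˢᵃᵗ = 151.77 kPa
  T = 325.2 K: ΣzᵢPᵢˢᵃᵗ = 175.99 kPa
  T = 327.4 K: ΣzᵢPᵢˢᵃᵗ = 189.56 kPa
Interpolating between 325.2 K and 327.4 K gives T ≈ 327.1 K.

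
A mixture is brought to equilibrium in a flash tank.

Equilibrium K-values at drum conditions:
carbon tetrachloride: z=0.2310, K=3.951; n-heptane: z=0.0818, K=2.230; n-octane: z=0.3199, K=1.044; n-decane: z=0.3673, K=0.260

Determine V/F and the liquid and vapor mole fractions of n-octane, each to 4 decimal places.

Newton iteration, V/F⁰ = 0.5:
  V/F = 0.5000: g = -0.07999, g' = -0.8831 → V/F = 0.4094
  V/F = 0.4094: g = -0.00050, g' = -0.8819 → V/F = 0.4089
Converged at V/F = 0.4089.
Compositions from xᵢ = zᵢ/(1+V/F(Kᵢ−1)), yᵢ = Kᵢxᵢ:
  carbon tetrachloride: x = 0.1047, y = 0.4136
  n-heptane: x = 0.0544, y = 0.1214
  n-octane: x = 0.3142, y = 0.3281
  n-decane: x = 0.5266, y = 0.1369

V/F = 0.4089, x_n-octane = 0.3142, y_n-octane = 0.3281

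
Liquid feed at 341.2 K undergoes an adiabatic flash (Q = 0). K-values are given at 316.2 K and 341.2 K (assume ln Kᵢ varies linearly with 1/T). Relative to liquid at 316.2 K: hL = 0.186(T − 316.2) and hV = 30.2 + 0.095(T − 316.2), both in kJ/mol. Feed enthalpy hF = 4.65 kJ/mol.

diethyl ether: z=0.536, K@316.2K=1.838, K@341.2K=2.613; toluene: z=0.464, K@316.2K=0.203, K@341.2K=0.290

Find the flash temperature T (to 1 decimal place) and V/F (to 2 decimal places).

Adiabatic flash: solve Rachford–Rice at each trial T, then check hF = ψ·hV(T) + (1−ψ)·hL(T).
  T = 316.2 K: K = (1.838, 0.203), RR gives ψ = 0.119, H_out = 3.588 kJ/mol
  T = 341.2 K: K = (2.613, 0.290), RR gives ψ = 0.467, H_out = 17.698 kJ/mol
  T = 328.7 K: K = (2.206, 0.244), RR gives ψ = 0.325, H_out = 11.758 kJ/mol
  T = 322.4 K: K = (2.016, 0.223), RR gives ψ = 0.233, H_out = 8.058 kJ/mol
  T = 319.3 K: K = (1.926, 0.213), RR gives ψ = 0.180, H_out = 5.952 kJ/mol
  T = 317.8 K: K = (1.883, 0.208), RR gives ψ = 0.151, H_out = 4.845 kJ/mol
  T = 317.0 K: K = (1.860, 0.206), RR gives ψ = 0.135, H_out = 4.227 kJ/mol
Linear interpolation between T = 317.0 (H_out = 4.227) and T = 317.8 (H_out = 4.845) on hF = 4.65 gives T ≈ 317.5 K, at which ψ = 0.15.

T = 317.5 K, V/F = 0.15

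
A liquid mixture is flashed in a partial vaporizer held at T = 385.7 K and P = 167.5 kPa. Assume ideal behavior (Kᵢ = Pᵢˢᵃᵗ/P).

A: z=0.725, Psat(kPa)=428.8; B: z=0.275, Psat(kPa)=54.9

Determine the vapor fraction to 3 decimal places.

Raoult's law: Kᵢ = Pᵢˢᵃᵗ/P = Pᵢˢᵃᵗ/167.5.
  K_A = 428.8/167.5 = 2.56000, K_B = 54.9/167.5 = 0.32776
Rachford–Rice: g(ψ) = Σ zᵢ(Kᵢ−1)/(1+ψ(Kᵢ−1)) = 0.
Check two-phase: ΣzᵢKᵢ = 1.946 > 1 and Σzᵢ/Kᵢ = 1.122 > 1, so g(0) = 0.946 > 0 and g(1) = -0.122 < 0.
Iterate (Newton) starting at ψ = 0.55:
  ψ = 0.550: g = 0.3154, g' = -0.824 → ψ = 0.933
  ψ = 0.933: g = -0.0351, g' = -1.186 → ψ = 0.903
  ψ = 0.903: g = -0.0012, g' = -1.109 → ψ = 0.902
Converged at ψ = 0.902.

ψ = 0.902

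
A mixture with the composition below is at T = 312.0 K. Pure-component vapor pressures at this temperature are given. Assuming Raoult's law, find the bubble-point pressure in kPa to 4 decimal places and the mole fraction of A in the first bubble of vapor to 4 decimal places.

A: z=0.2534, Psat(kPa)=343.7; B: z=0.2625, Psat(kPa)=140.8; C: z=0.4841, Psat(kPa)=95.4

Pbub = 170.2367 kPa, y_A = 0.5116

At the bubble point ψ → 0, so ΣzᵢKᵢ = 1 with Kᵢ = Pᵢˢᵃᵗ/P ⇒ P = ΣzᵢPᵢˢᵃᵗ.
P = 0.2534·343.7 + 0.2625·140.8 + 0.4841·95.4 = 170.2367 kPa
yᵢ = zᵢPᵢˢᵃᵗ/P ⇒ y_A = 0.2534·343.7/170.2367 = 0.5116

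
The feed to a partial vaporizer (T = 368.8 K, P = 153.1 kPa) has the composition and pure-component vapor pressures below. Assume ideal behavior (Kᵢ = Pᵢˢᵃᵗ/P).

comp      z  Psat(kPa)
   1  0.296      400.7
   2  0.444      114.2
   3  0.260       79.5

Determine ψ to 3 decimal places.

ψ = 0.425

Raoult's law: Kᵢ = Pᵢˢᵃᵗ/P = Pᵢˢᵃᵗ/153.1.
  K_1 = 400.7/153.1 = 2.61724, K_2 = 114.2/153.1 = 0.74592, K_3 = 79.5/153.1 = 0.51927
Rachford–Rice: g(ψ) = Σ zᵢ(Kᵢ−1)/(1+ψ(Kᵢ−1)) = 0.
Check two-phase: ΣzᵢKᵢ = 1.241 > 1 and Σzᵢ/Kᵢ = 1.209 > 1, so g(0) = 0.241 > 0 and g(1) = -0.209 < 0.
Iterate (Newton) starting at ψ = 0.47:
  ψ = 0.470: g = -0.0176, g' = -0.387 → ψ = 0.425
Converged at ψ = 0.425.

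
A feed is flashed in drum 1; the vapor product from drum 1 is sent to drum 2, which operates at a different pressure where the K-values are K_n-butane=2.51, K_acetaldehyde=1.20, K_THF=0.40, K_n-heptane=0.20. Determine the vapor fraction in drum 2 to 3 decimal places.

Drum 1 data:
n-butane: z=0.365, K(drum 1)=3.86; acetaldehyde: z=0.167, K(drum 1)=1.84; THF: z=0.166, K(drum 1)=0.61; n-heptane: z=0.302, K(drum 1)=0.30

Drum 1:
Newton–Raphson from ψ₁ = 0.45:
  ψ₁ = 0.450: g = 0.1711, g' = -0.985 → ψ₁ = 0.624
  ψ₁ = 0.624: g = 0.0063, g' = -0.946 → ψ₁ = 0.630
Converged at ψ₁ = 0.630.
Drum-1 compositions:
  n-butane: x = 0.130, y = 0.503
  acetaldehyde: x = 0.109, y = 0.201
  THF: x = 0.220, y = 0.134
  n-heptane: x = 0.540, y = 0.162
Drum-2 feed = drum-1 vapor: z₂ = (0.5027, 0.2009, 0.1343, 0.1621).
Drum 2:
Let ψ₂ = V/F and solve Σ zᵢ(Kᵢ−1)/(1+ψ₂(Kᵢ−1)) = 0.
g(0) = ΣzᵢKᵢ − 1 = 0.589 and g(1) = 1 − Σzᵢ/Kᵢ = -0.514, so a root lies in (0, 1).
Newton–Raphson from ψ₂ = 0.49:
  ψ₂ = 0.490: g = 0.1454, g' = -0.763 → ψ₂ = 0.681
  ψ₂ = 0.681: g = -0.0112, g' = -0.923 → ψ₂ = 0.668
Converged at ψ₂ = 0.668.
  n-butane: x = 0.250, y = 0.628
  acetaldehyde: x = 0.177, y = 0.213
  THF: x = 0.224, y = 0.090
  n-heptane: x = 0.348, y = 0.070

V/F (drum 2) = 0.668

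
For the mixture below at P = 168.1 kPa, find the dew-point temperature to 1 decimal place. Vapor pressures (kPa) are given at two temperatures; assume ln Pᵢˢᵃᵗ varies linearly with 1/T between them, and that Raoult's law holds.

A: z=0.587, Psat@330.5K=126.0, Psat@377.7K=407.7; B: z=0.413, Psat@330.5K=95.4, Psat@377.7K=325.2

T = 345.4 K

Dew-point temperature: Σzᵢ·P/Pᵢˢᵃᵗ(T) = 1. Interpolate ln Pᵢˢᵃᵗ = aᵢ + bᵢ/T.
  T = 330.5 K: ΣzᵢP/Pᵢˢᵃᵗ = 1.5109
  T = 377.7 K: ΣzᵢP/Pᵢˢᵃᵗ = 0.4555
  T = 354.1 K: ΣzᵢP/Pᵢˢᵃᵗ = 0.7970
  T = 342.3 K: ΣzᵢP/Pᵢˢᵃᵗ = 1.0853
  T = 348.2 K: ΣzᵢP/Pᵢˢᵃᵗ = 0.9276
  T = 345.2 K: ΣzᵢP/Pᵢˢᵃᵗ = 1.0040
  T = 346.7 K: ΣzᵢP/Pᵢˢᵃᵗ = 0.9649
Interpolating between 345.2 K and 346.7 K gives T ≈ 345.4 K.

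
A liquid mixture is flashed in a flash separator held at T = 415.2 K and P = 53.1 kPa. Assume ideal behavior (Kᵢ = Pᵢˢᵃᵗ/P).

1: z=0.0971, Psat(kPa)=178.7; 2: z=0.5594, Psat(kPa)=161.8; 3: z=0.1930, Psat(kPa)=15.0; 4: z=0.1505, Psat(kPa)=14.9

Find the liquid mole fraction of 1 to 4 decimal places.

Raoult's law: Kᵢ = Pᵢˢᵃᵗ/P = Pᵢˢᵃᵗ/53.1.
  K_1 = 178.7/53.1 = 3.365348, K_2 = 161.8/53.1 = 3.047081, K_3 = 15.0/53.1 = 0.282486, K_4 = 14.9/53.1 = 0.280603
Newton–Raphson from V/F = 0.42:
  V/F = 0.4200: g = 0.37760, g' = -1.1780 → V/F = 0.7405
  V/F = 0.7405: g = 0.01141, g' = -1.2512 → V/F = 0.7497
  V/F = 0.7497: g = -0.00007, g' = -1.2678 → V/F = 0.7496
Converged at V/F = 0.7496.
Compositions from xᵢ = zᵢ/(1+V/F(Kᵢ−1)), yᵢ = Kᵢxᵢ:
  1: x = 0.0350, y = 0.1178
  2: x = 0.2207, y = 0.6725
  3: x = 0.4176, y = 0.1180
  4: x = 0.3267, y = 0.0917

x_1 = 0.0350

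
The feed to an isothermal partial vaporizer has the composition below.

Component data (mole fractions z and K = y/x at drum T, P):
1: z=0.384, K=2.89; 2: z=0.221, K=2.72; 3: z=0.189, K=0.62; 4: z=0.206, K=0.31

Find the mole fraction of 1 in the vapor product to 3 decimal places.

Material balance + equilibrium reduce to Σ zᵢ(Kᵢ−1)/(1+ψ(Kᵢ−1)) = 0.
Feasibility: ΣzᵢKᵢ = 1.892, Σzᵢ/Kᵢ = 1.183 — both > 1, two phases present.
Iterate (Newton) starting at ψ = 0.43:
  ψ = 0.430: g = 0.3309, g' = -0.871 → ψ = 0.810
  ψ = 0.810: g = 0.0196, g' = -0.889 → ψ = 0.832
Converged at ψ = 0.832.
Compositions from xᵢ = zᵢ/(1+ψ(Kᵢ−1)), yᵢ = Kᵢxᵢ:
  1: x = 0.149, y = 0.431
  2: x = 0.091, y = 0.247
  3: x = 0.276, y = 0.171
  4: x = 0.483, y = 0.150

y_1 = 0.431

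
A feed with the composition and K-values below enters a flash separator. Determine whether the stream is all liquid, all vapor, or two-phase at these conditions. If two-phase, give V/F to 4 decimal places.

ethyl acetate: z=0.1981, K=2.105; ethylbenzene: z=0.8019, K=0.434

ΣzᵢKᵢ = 0.7650; Σzᵢ/Kᵢ = 1.9418.
Since ΣzᵢKᵢ < 1 the mixture is below its bubble point — single liquid phase.

all liquid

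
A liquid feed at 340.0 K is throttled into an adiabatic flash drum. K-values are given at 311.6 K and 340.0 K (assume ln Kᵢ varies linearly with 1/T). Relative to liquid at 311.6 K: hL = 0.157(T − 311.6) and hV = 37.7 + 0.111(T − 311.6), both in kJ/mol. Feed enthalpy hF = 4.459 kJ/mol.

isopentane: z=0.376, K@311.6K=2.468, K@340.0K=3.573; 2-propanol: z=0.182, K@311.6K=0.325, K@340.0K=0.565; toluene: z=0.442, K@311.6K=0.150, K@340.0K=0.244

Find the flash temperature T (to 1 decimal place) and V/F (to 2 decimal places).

Adiabatic flash: solve Rachford–Rice at each trial T, then check hF = ψ·hV(T) + (1−ψ)·hL(T).
  T = 311.6 K: K = (2.468, 0.325, 0.150), RR gives ψ = 0.045, H_out = 1.710 kJ/mol
  T = 340.0 K: K = (3.573, 0.565, 0.244), RR gives ψ = 0.318, H_out = 16.041 kJ/mol
  T = 325.8 K: K = (2.994, 0.434, 0.193), RR gives ψ = 0.196, H_out = 9.477 kJ/mol
  T = 318.7 K: K = (2.724, 0.377, 0.171), RR gives ψ = 0.126, H_out = 5.828 kJ/mol
  T = 315.1 K: K = (2.592, 0.350, 0.160), RR gives ψ = 0.087, H_out = 3.813 kJ/mol
  T = 316.9 K: K = (2.658, 0.363, 0.165), RR gives ψ = 0.107, H_out = 4.837 kJ/mol
Linear interpolation between T = 315.1 (H_out = 3.813) and T = 316.9 (H_out = 4.837) on hF = 4.459 gives T ≈ 316.2 K, at which ψ = 0.10.

T = 316.2 K, V/F = 0.10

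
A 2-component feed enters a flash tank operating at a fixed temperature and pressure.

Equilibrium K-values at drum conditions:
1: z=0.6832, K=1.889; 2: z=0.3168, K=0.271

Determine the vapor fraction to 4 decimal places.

Rachford–Rice: g(ψ) = Σ zᵢ(Kᵢ−1)/(1+ψ(Kᵢ−1)) = 0.
Check two-phase: ΣzᵢKᵢ = 1.3764 > 1 and Σzᵢ/Kᵢ = 1.5307 > 1, so g(0) = 0.3764 > 0 and g(1) = -0.5307 < 0.
Binary case is linear: z₁(K₁−1)(1+ψ(K₂−1)) + z₂(K₂−1)(1+ψ(K₁−1)) = 0
⇒ ψ = [z₁(K₁−1)+z₂(K₂−1)] / [−(K₁−1)(K₂−1)] = 0.37642/0.64808 = 0.5808

ψ = 0.5808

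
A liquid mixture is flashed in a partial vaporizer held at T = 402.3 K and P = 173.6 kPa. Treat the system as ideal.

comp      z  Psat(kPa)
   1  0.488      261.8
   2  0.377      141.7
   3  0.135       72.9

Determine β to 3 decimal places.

β = 0.559

Raoult's law: Kᵢ = Pᵢˢᵃᵗ/P = Pᵢˢᵃᵗ/173.6.
  K_1 = 261.8/173.6 = 1.50806, K_2 = 141.7/173.6 = 0.81624, K_3 = 72.9/173.6 = 0.41993
Material balance + equilibrium reduce to Σ zᵢ(Kᵢ−1)/(1+β(Kᵢ−1)) = 0.
Check two-phase: ΣzᵢKᵢ = 1.100 > 1 and Σzᵢ/Kᵢ = 1.107 > 1, so g(0) = 0.100 > 0 and g(1) = -0.107 < 0.
Newton–Raphson from β = 0.67:
  β = 0.670: g = -0.0221, g' = -0.208 → β = 0.564
  β = 0.564: g = -0.0009, g' = -0.192 → β = 0.559
Converged at β = 0.559.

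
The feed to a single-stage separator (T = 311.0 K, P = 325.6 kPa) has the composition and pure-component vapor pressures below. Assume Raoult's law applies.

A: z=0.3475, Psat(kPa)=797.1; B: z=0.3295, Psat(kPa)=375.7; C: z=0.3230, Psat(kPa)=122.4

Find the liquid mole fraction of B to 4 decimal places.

Raoult's law: Kᵢ = Pᵢˢᵃᵗ/P = Pᵢˢᵃᵗ/325.6.
  K_A = 797.1/325.6 = 2.448096, K_B = 375.7/325.6 = 1.153870, K_C = 122.4/325.6 = 0.375921
Iterate (Newton) starting at β = 0.5:
  β = 0.5000: g = 0.04595, g' = -0.5177 → β = 0.5888
  β = 0.5888: g = -0.00055, g' = -0.5333 → β = 0.5877
Converged at β = 0.5877.
Compositions from xᵢ = zᵢ/(1+β(Kᵢ−1)), yᵢ = Kᵢxᵢ:
  A: x = 0.1877, y = 0.4596
  B: x = 0.3022, y = 0.3487
  C: x = 0.5101, y = 0.1918

x_B = 0.3022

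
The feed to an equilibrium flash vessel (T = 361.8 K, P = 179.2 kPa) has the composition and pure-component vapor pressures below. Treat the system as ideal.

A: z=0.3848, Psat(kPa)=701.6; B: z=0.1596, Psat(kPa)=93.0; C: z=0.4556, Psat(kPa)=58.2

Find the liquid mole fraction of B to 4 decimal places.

x_B = 0.1978

Raoult's law: Kᵢ = Pᵢˢᵃᵗ/P = Pᵢˢᵃᵗ/179.2.
  K_A = 701.6/179.2 = 3.915179, K_B = 93.0/179.2 = 0.518973, K_C = 58.2/179.2 = 0.324777
Material balance + equilibrium reduce to Σ zᵢ(Kᵢ−1)/(1+ψ(Kᵢ−1)) = 0.
g(0) = ΣzᵢKᵢ − 1 = 0.7374 and g(1) = 1 − Σzᵢ/Kᵢ = -0.8086, so a root lies in (0, 1).
Newton–Raphson from ψ = 0.46:
  ψ = 0.4600: g = -0.06564, g' = -1.0947 → ψ = 0.4000
  ψ = 0.4000: g = 0.00130, g' = -1.1434 → ψ = 0.4012
Converged at ψ = 0.4012.
Compositions from xᵢ = zᵢ/(1+ψ(Kᵢ−1)), yᵢ = Kᵢxᵢ:
  A: x = 0.1774, y = 0.6944
  B: x = 0.1978, y = 0.1026
  C: x = 0.6249, y = 0.2029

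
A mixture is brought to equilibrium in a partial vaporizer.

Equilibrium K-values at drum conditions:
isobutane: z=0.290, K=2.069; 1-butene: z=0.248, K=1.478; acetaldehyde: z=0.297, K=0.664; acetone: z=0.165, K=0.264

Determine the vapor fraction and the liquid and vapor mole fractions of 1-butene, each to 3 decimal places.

Rachford–Rice: g(ψ) = Σ zᵢ(Kᵢ−1)/(1+ψ(Kᵢ−1)) = 0.
Check two-phase: ΣzᵢKᵢ = 1.207 > 1 and Σzᵢ/Kᵢ = 1.380 > 1, so g(0) = 0.207 > 0 and g(1) = -0.380 < 0.
Iterate (Newton) starting at ψ = 0.4:
  ψ = 0.400: g = 0.0293, g' = -0.427 → ψ = 0.469
  ψ = 0.469: g = -0.0004, g' = -0.440 → ψ = 0.468
Converged at ψ = 0.468.
Compositions from xᵢ = zᵢ/(1+ψ(Kᵢ−1)), yᵢ = Kᵢxᵢ:
  isobutane: x = 0.193, y = 0.400
  1-butene: x = 0.203, y = 0.300
  acetaldehyde: x = 0.352, y = 0.234
  acetone: x = 0.252, y = 0.066

ψ = 0.468, x_1-butene = 0.203, y_1-butene = 0.300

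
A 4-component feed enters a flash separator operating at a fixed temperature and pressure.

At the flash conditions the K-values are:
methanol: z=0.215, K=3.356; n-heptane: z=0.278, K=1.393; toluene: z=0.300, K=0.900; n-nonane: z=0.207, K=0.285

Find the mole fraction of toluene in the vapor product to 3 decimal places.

y_toluene = 0.288

Rachford–Rice: g(β) = Σ zᵢ(Kᵢ−1)/(1+β(Kᵢ−1)) = 0.
g(0) = ΣzᵢKᵢ − 1 = 0.438 and g(1) = 1 − Σzᵢ/Kᵢ = -0.323, so a root lies in (0, 1).
Iterate (Newton) starting at β = 0.68:
  β = 0.680: g = -0.0394, g' = -0.607 → β = 0.615
  β = 0.615: g = -0.0014, g' = -0.567 → β = 0.613
Converged at β = 0.613.
Compositions from xᵢ = zᵢ/(1+β(Kᵢ−1)), yᵢ = Kᵢxᵢ:
  methanol: x = 0.088, y = 0.295
  n-heptane: x = 0.224, y = 0.312
  toluene: x = 0.320, y = 0.288
  n-nonane: x = 0.368, y = 0.105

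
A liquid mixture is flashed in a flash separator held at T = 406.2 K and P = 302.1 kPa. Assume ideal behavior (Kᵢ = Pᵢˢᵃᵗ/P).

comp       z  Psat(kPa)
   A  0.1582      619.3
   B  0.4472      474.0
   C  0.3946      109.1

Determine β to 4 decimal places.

β = 0.3694

Raoult's law: Kᵢ = Pᵢˢᵃᵗ/P = Pᵢˢᵃᵗ/302.1.
  K_A = 619.3/302.1 = 2.049983, K_B = 474.0/302.1 = 1.569017, K_C = 109.1/302.1 = 0.361139
Rachford–Rice: g(β) = Σ zᵢ(Kᵢ−1)/(1+β(Kᵢ−1)) = 0.
Feasibility: ΣzᵢKᵢ = 1.1685, Σzᵢ/Kᵢ = 1.4548 — both > 1, two phases present.
Newton iteration, β⁰ = 0.5:
  β = 0.5000: g = -0.06339, g' = -0.5105 → β = 0.3758
  β = 0.3758: g = -0.00300, g' = -0.4668 → β = 0.3694
Converged at β = 0.3694.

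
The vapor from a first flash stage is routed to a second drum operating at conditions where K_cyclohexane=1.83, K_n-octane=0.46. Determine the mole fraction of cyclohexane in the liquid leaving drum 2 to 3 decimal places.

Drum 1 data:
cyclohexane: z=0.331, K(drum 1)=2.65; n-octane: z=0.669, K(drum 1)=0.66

x_cyclohexane (drum 2) = 0.394

Drum 1:
Material balance + equilibrium reduce to Σ zᵢ(Kᵢ−1)/(1+ψ₁(Kᵢ−1)) = 0.
Check two-phase: ΣzᵢKᵢ = 1.319 > 1 and Σzᵢ/Kᵢ = 1.139 > 1, so g(0) = 0.319 > 0 and g(1) = -0.139 < 0.
Binary case is linear: z₁(K₁−1)(1+ψ₁(K₂−1)) + z₂(K₂−1)(1+ψ₁(K₁−1)) = 0
⇒ ψ₁ = [z₁(K₁−1)+z₂(K₂−1)] / [−(K₁−1)(K₂−1)] = 0.3187/0.5610 = 0.568
Drum-1 compositions:
  cyclohexane: x = 0.171, y = 0.453
  n-octane: x = 0.829, y = 0.547
Drum-2 feed = drum-1 vapor: z₂ = (0.4528, 0.5472).
Drum 2:
Rachford–Rice: g(ψ₂) = Σ zᵢ(Kᵢ−1)/(1+ψ₂(Kᵢ−1)) = 0.
g(0) = ΣzᵢKᵢ − 1 = 0.080 and g(1) = 1 − Σzᵢ/Kᵢ = -0.437, so a root lies in (0, 1).
Binary case is linear: z₁(K₁−1)(1+ψ₂(K₂−1)) + z₂(K₂−1)(1+ψ₂(K₁−1)) = 0
⇒ ψ₂ = [z₁(K₁−1)+z₂(K₂−1)] / [−(K₁−1)(K₂−1)] = 0.0803/0.4482 = 0.179
  cyclohexane: x = 0.394, y = 0.721
  n-octane: x = 0.606, y = 0.279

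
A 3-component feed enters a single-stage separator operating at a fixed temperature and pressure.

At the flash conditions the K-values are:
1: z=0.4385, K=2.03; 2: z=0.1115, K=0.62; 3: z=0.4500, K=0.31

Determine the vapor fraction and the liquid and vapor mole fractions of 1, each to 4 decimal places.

Material balance + equilibrium reduce to Σ zᵢ(Kᵢ−1)/(1+ψ(Kᵢ−1)) = 0.
Feasibility: ΣzᵢKᵢ = 1.0988, Σzᵢ/Kᵢ = 1.8475 — both > 1, two phases present.
Newton iteration, ψ⁰ = 0.5:
  ψ = 0.5000: g = -0.22823, g' = -0.7266 → ψ = 0.1859
  ψ = 0.1859: g = -0.02270, g' = -0.6283 → ψ = 0.1498
  ψ = 0.1498: g = 0.00009, g' = -0.6337 → ψ = 0.1499
Converged at ψ = 0.1499.
Compositions from xᵢ = zᵢ/(1+ψ(Kᵢ−1)), yᵢ = Kᵢxᵢ:
  1: x = 0.3799, y = 0.7711
  2: x = 0.1182, y = 0.0733
  3: x = 0.5019, y = 0.1556

ψ = 0.1499, x_1 = 0.3799, y_1 = 0.7711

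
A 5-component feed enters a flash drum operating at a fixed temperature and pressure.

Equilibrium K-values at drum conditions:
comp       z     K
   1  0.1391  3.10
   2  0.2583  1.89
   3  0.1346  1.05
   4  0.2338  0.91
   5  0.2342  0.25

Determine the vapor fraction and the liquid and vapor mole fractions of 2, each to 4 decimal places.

Iterate (Newton) starting at ψ = 0.57:
  ψ = 0.5700: g = -0.03697, g' = -0.6215 → ψ = 0.5105
  ψ = 0.5105: g = -0.00108, g' = -0.5879 → ψ = 0.5087
Converged at ψ = 0.5087.
Compositions from xᵢ = zᵢ/(1+ψ(Kᵢ−1)), yᵢ = Kᵢxᵢ:
  1: x = 0.0673, y = 0.2085
  2: x = 0.1778, y = 0.3361
  3: x = 0.1313, y = 0.1378
  4: x = 0.2450, y = 0.2230
  5: x = 0.3787, y = 0.0947

ψ = 0.5087, x_2 = 0.1778, y_2 = 0.3361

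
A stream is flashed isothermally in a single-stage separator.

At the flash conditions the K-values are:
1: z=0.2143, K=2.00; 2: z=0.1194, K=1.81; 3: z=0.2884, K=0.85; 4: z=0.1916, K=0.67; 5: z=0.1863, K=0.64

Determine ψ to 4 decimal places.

ψ = 0.5360

Let ψ = V/F and solve Σ zᵢ(Kᵢ−1)/(1+ψ(Kᵢ−1)) = 0.
Check two-phase: ΣzᵢKᵢ = 1.1375 > 1 and Σzᵢ/Kᵢ = 1.0895 > 1, so g(0) = 0.1375 > 0 and g(1) = -0.0895 < 0.
Newton iteration, ψ⁰ = 0.5:
  ψ = 0.5000: g = 0.00742, g' = -0.2083 → ψ = 0.5356
  ψ = 0.5356: g = 0.00007, g' = -0.2045 → ψ = 0.5360
Converged at ψ = 0.5360.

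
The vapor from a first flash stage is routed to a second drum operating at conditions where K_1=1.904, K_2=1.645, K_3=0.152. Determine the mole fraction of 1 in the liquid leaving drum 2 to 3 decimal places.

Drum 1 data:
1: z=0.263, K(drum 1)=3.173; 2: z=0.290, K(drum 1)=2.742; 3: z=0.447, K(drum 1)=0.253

Drum 1:
Material balance + equilibrium reduce to Σ zᵢ(Kᵢ−1)/(1+ψ₁(Kᵢ−1)) = 0.
Check two-phase: ΣzᵢKᵢ = 1.743 > 1 and Σzᵢ/Kᵢ = 1.955 > 1, so g(0) = 0.743 > 0 and g(1) = -0.955 < 0.
Iterate (Newton) starting at ψ₁ = 0.5:
  ψ₁ = 0.500: g = 0.0109, g' = -1.172 → ψ₁ = 0.509
Converged at ψ₁ = 0.509.
Drum-1 compositions:
  1: x = 0.125, y = 0.396
  2: x = 0.154, y = 0.421
  3: x = 0.721, y = 0.183
Drum-2 feed = drum-1 vapor: z₂ = (0.3961, 0.4214, 0.1825).
Drum 2:
Let ψ₂ = V/F and solve Σ zᵢ(Kᵢ−1)/(1+ψ₂(Kᵢ−1)) = 0.
Feasibility: ΣzᵢKᵢ = 1.475, Σzᵢ/Kᵢ = 1.665 — both > 1, two phases present.
Iterate (Newton) starting at ψ₂ = 0.68:
  ψ₂ = 0.680: g = 0.0450, g' = -0.941 → ψ₂ = 0.728
  ψ₂ = 0.728: g = -0.0035, g' = -1.095 → ψ₂ = 0.725
Converged at ψ₂ = 0.725.
  1: x = 0.239, y = 0.456
  2: x = 0.287, y = 0.472
  3: x = 0.474, y = 0.072

x_1 (drum 2) = 0.239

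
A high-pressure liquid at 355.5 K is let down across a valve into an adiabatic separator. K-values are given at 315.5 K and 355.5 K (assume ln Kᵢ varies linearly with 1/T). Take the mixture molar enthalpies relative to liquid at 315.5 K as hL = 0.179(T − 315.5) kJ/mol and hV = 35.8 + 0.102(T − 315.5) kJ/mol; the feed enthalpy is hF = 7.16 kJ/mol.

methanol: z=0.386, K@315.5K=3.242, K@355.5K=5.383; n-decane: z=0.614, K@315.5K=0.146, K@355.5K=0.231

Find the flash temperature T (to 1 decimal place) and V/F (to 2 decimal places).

T = 317.5 K, V/F = 0.19

Adiabatic flash: solve Rachford–Rice at each trial T, then check hF = ψ·hV(T) + (1−ψ)·hL(T).
  T = 315.5 K: K = (3.242, 0.146), RR gives ψ = 0.178, H_out = 6.377 kJ/mol
  T = 355.5 K: K = (5.383, 0.231), RR gives ψ = 0.362, H_out = 19.000 kJ/mol
  T = 335.5 K: K = (4.241, 0.186), RR gives ψ = 0.285, H_out = 13.339 kJ/mol
  T = 325.5 K: K = (3.723, 0.165), RR gives ψ = 0.237, H_out = 10.095 kJ/mol
  T = 320.5 K: K = (3.478, 0.156), RR gives ψ = 0.209, H_out = 8.309 kJ/mol
  T = 318.0 K: K = (3.359, 0.151), RR gives ψ = 0.194, H_out = 7.364 kJ/mol
  T = 316.8 K: K = (3.303, 0.148), RR gives ψ = 0.187, H_out = 6.895 kJ/mol
Linear interpolation between T = 316.8 (H_out = 6.895) and T = 318.0 (H_out = 7.364) on hF = 7.16 gives T ≈ 317.5 K, at which ψ = 0.19.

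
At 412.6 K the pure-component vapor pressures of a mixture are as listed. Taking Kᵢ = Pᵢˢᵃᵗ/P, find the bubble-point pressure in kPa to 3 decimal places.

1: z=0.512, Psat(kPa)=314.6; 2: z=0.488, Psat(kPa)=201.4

At the bubble point ψ → 0, so ΣzᵢKᵢ = 1 with Kᵢ = Pᵢˢᵃᵗ/P ⇒ P = ΣzᵢPᵢˢᵃᵗ.
P = 0.512·314.6 + 0.488·201.4 = 259.358 kPa

Pbub = 259.358 kPa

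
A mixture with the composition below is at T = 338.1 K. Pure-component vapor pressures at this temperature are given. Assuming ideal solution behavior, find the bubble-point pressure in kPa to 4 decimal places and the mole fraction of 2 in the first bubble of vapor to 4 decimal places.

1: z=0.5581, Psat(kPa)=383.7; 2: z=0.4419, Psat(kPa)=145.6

Pbub = 278.4836 kPa, y_2 = 0.2310

At the bubble point ψ → 0, so ΣzᵢKᵢ = 1 with Kᵢ = Pᵢˢᵃᵗ/P ⇒ P = ΣzᵢPᵢˢᵃᵗ.
P = 0.5581·383.7 + 0.4419·145.6 = 278.4836 kPa
yᵢ = zᵢPᵢˢᵃᵗ/P ⇒ y_2 = 0.4419·145.6/278.4836 = 0.2310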